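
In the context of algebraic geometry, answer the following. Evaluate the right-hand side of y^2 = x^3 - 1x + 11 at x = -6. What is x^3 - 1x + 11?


Compute x^3 - 1x + 11 at x = -6:
x^3 = (-6)^3 = -216
(-1)*x = (-1)*(-6) = 6
Sum: -216 + 6 + 11 = -199

-199


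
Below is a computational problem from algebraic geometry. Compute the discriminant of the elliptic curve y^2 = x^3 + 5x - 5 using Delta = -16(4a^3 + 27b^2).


Compute each component:
4a^3 = 4*5^3 = 4*125 = 500
27b^2 = 27*(-5)^2 = 27*25 = 675
4a^3 + 27b^2 = 500 + 675 = 1175
Delta = -16*1175 = -18800

-18800


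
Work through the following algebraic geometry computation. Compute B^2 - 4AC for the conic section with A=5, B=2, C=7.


The discriminant of a conic Ax^2 + Bxy + Cy^2 + ... = 0 is B^2 - 4AC.
B^2 = 2^2 = 4
4AC = 4*5*7 = 140
Discriminant = 4 - 140 = -136

-136


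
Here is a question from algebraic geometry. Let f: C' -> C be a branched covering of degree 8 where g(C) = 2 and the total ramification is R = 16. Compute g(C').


Riemann-Hurwitz formula: 2g' - 2 = d(2g - 2) + R
Given: d = 8, g = 2, R = 16
2g' - 2 = 8*(2*2 - 2) + 16
2g' - 2 = 8*2 + 16
2g' - 2 = 16 + 16 = 32
2g' = 34
g' = 17

17


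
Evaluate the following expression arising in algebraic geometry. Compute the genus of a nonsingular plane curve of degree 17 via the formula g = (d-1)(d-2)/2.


Using the genus formula for smooth plane curves:
g = (d-1)(d-2)/2
g = (17-1)(17-2)/2
g = 16*15/2
g = 240/2 = 120

120


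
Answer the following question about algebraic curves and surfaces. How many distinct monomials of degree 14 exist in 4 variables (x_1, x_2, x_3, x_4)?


The number of degree-14 monomials in 4 variables is C(d+n-1, n-1).
= C(14+4-1, 4-1) = C(17, 3)
= 680

680


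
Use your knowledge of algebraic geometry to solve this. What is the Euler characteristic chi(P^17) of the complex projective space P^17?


The complex projective space P^17 has one cell in each even real dimension 0, 2, ..., 34.
The cohomology groups are H^{2k}(P^17) = Z for k = 0,...,17, and 0 otherwise.
Euler characteristic = sum of Betti numbers = 1 per even-dimensional cohomology group.
chi(P^17) = 17 + 1 = 18

18


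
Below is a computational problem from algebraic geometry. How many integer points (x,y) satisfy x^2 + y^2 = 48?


Systematically check integer values of x where x^2 <= 48.
For each valid x, check if 48 - x^2 is a perfect square.
Total integer solutions found: 0

0


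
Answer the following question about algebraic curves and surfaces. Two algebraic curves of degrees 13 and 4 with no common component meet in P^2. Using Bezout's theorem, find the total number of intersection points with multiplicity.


Bezout's theorem states the intersection count equals the product of degrees.
Intersection count = 13 * 4 = 52

52


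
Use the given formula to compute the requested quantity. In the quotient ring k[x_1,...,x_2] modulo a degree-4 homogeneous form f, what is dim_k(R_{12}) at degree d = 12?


For R = k[x_1,...,x_n]/(f) with f homogeneous of degree e:
The Hilbert series is (1 - t^e)/(1 - t)^n.
So h(d) = C(d+n-1, n-1) - C(d-e+n-1, n-1) for d >= e.
With n=2, e=4, d=12:
C(12+2-1, 2-1) = C(13, 1) = 13
C(12-4+2-1, 2-1) = C(9, 1) = 9
h(12) = 13 - 9 = 4

4


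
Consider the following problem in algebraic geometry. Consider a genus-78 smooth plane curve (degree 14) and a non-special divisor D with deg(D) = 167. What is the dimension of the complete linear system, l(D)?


First, compute the genus of a smooth plane curve of degree 14:
g = (d-1)(d-2)/2 = (14-1)(14-2)/2 = 78
For a non-special divisor D (i.e., h^1(D) = 0), Riemann-Roch gives:
l(D) = deg(D) - g + 1
Since deg(D) = 167 >= 2g - 1 = 155, D is non-special.
l(D) = 167 - 78 + 1 = 90

90


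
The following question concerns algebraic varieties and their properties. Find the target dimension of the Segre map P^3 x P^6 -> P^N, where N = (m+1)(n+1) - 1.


The Segre embedding maps P^m x P^n into P^N via
all products of coordinates from each factor.
N = (m+1)(n+1) - 1
N = (3+1)(6+1) - 1
N = 4*7 - 1
N = 28 - 1 = 27

27


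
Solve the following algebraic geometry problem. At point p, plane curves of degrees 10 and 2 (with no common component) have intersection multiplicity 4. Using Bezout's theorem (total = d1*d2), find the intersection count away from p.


By Bezout's theorem, the total intersection number is d1 * d2.
Total = 10 * 2 = 20
Intersection multiplicity at p = 4
Remaining intersections = 20 - 4 = 16

16


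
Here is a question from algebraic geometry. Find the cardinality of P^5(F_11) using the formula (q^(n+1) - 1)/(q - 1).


P^5(F_11) has (q^(n+1) - 1)/(q - 1) points.
= 11^5 + 11^4 + 11^3 + 11^2 + 11^1 + 11^0
= 161051 + 14641 + 1331 + 121 + 11 + 1
= 177156

177156


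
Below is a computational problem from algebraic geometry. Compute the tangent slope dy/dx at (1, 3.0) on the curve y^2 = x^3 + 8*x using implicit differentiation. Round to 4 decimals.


Using implicit differentiation of y^2 = x^3 + 8*x:
2y * dy/dx = 3x^2 + 8
dy/dx = (3x^2 + 8)/(2y)
Numerator: 3*1^2 + 8 = 11
Denominator: 2*3.0 = 6.0
dy/dx = 11/6.0 = 1.8333

1.8333


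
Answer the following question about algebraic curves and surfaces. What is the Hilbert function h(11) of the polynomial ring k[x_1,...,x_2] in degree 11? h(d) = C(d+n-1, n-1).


The Hilbert function for the polynomial ring in 2 variables is:
h(d) = C(d+n-1, n-1)
h(11) = C(11+2-1, 2-1) = C(12, 1)
= 12! / (1! * 11!)
= 12

12


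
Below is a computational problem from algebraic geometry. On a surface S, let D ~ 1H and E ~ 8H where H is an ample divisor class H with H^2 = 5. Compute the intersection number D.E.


Using bilinearity of the intersection pairing on a surface S:
(aH).(bH) = ab * (H.H)
We have H^2 = 5.
D.E = (1H).(8H) = 1*8*5
= 8*5
= 40

40


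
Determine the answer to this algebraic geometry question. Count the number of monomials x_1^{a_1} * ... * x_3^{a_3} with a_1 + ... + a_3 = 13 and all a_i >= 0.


The number of degree-13 monomials in 3 variables is C(d+n-1, n-1).
= C(13+3-1, 3-1) = C(15, 2)
= 105

105


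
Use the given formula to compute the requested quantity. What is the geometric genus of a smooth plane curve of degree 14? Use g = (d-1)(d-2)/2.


Using the genus formula for smooth plane curves:
g = (d-1)(d-2)/2
g = (14-1)(14-2)/2
g = 13*12/2
g = 156/2 = 78

78


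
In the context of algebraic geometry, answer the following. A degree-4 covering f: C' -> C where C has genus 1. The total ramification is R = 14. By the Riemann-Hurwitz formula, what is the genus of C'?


Riemann-Hurwitz formula: 2g' - 2 = d(2g - 2) + R
Given: d = 4, g = 1, R = 14
2g' - 2 = 4*(2*1 - 2) + 14
2g' - 2 = 4*0 + 14
2g' - 2 = 0 + 14 = 14
2g' = 16
g' = 8

8


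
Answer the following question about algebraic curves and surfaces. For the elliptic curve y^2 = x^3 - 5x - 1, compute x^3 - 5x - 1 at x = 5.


Compute x^3 - 5x - 1 at x = 5:
x^3 = 5^3 = 125
(-5)*x = (-5)*5 = -25
Sum: 125 - 25 - 1 = 99

99


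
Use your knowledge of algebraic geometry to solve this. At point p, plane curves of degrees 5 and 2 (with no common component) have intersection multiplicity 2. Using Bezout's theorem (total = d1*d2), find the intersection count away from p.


By Bezout's theorem, the total intersection number is d1 * d2.
Total = 5 * 2 = 10
Intersection multiplicity at p = 2
Remaining intersections = 10 - 2 = 8

8


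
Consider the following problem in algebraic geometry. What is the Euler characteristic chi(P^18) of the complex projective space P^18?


The complex projective space P^18 has one cell in each even real dimension 0, 2, ..., 36.
The cohomology groups are H^{2k}(P^18) = Z for k = 0,...,18, and 0 otherwise.
Euler characteristic = sum of Betti numbers = 1 per even-dimensional cohomology group.
chi(P^18) = 18 + 1 = 19

19


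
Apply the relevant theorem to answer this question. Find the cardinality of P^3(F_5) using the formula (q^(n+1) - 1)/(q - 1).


P^3(F_5) has (q^(n+1) - 1)/(q - 1) points.
= 5^3 + 5^2 + 5^1 + 5^0
= 125 + 25 + 5 + 1
= 156

156


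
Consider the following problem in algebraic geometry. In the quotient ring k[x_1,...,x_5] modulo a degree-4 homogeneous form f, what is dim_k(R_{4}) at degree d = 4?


For R = k[x_1,...,x_n]/(f) with f homogeneous of degree e:
The Hilbert series is (1 - t^e)/(1 - t)^n.
So h(d) = C(d+n-1, n-1) - C(d-e+n-1, n-1) for d >= e.
With n=5, e=4, d=4:
C(4+5-1, 5-1) = C(8, 4) = 70
C(4-4+5-1, 5-1) = C(4, 4) = 1
h(4) = 70 - 1 = 69

69


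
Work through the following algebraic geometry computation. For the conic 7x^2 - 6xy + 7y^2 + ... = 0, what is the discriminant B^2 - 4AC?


The discriminant of a conic Ax^2 + Bxy + Cy^2 + ... = 0 is B^2 - 4AC.
B^2 = (-6)^2 = 36
4AC = 4*7*7 = 196
Discriminant = 36 - 196 = -160

-160


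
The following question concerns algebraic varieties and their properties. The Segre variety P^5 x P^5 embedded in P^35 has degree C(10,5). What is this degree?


The degree of the Segre variety P^5 x P^5 is C(m+n, m).
= C(10, 5)
= 252

252


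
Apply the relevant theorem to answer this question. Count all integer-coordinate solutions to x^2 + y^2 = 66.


Systematically check integer values of x where x^2 <= 66.
For each valid x, check if 66 - x^2 is a perfect square.
Total integer solutions found: 0

0


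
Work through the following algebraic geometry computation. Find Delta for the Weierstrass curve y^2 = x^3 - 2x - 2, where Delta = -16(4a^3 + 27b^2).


Compute each component:
4a^3 = 4*(-2)^3 = 4*(-8) = -32
27b^2 = 27*(-2)^2 = 27*4 = 108
4a^3 + 27b^2 = -32 + 108 = 76
Delta = -16*76 = -1216

-1216


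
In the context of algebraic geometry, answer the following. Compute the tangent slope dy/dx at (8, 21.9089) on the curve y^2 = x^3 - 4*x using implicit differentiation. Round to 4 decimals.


Using implicit differentiation of y^2 = x^3 - 4*x:
2y * dy/dx = 3x^2 - 4
dy/dx = (3x^2 - 4)/(2y)
Numerator: 3*8^2 - 4 = 188
Denominator: 2*21.9089 = 43.8178
dy/dx = 188/43.8178 = 4.2905

4.2905


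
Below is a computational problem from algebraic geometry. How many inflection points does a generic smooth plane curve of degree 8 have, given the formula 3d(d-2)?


For a general smooth plane curve C of degree d, the inflection points are
the intersection of C with its Hessian curve, which has degree 3(d-2).
By Bezout, the total intersection number is d * 3(d-2) = 8 * 18 = 144.
For a general curve every flex is ordinary, so each contributes
multiplicity 1 to C·Hess(C), and the number of distinct inflection
points is 3d(d-2).
Inflection points = 3*8*(8-2) = 3*8*6 = 144

144


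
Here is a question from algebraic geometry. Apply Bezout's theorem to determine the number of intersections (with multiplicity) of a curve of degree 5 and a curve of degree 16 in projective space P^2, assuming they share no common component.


Bezout's theorem states the intersection count equals the product of degrees.
Intersection count = 5 * 16 = 80

80


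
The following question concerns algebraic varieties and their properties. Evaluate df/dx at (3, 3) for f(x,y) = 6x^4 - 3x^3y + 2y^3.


df/dx = 4*6*x^3 + 3*(-3)*x^2*y
At (3,3): 4*6*3^3 + 3*(-3)*3^2*3
= 648 - 243
= 405

405


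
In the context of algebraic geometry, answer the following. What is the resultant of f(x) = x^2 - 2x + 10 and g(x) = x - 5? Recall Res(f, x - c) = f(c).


For Res(f, x - c), we evaluate f at x = c.
f(5) = 5^2 - 2*5 + 10
= 25 - 10 + 10
= 15 + 10 = 25
Res(f, g) = 25

25


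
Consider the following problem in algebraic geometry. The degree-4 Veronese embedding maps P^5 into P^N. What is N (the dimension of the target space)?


The Veronese embedding v_d: P^n -> P^N maps each point to all
degree-d monomials in n+1 homogeneous coordinates.
N = C(n+d, d) - 1
N = C(5+4, 4) - 1
N = C(9, 4) - 1
C(9, 4) = 126
N = 126 - 1 = 125

125


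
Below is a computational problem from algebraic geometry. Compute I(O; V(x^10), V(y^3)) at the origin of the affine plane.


The intersection multiplicity of V(x^a) and V(y^b) at the origin is:
I(O; V(x^10), V(y^3)) = dim_k(k[x,y]/(x^10, y^3))
A basis for k[x,y]/(x^10, y^3) is the set of monomials x^i * y^j
where 0 <= i < 10 and 0 <= j < 3.
The number of such monomials is 10 * 3 = 30

30


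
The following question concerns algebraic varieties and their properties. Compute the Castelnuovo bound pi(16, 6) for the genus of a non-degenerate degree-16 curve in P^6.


Castelnuovo's bound: write d - 1 = m(r-1) + epsilon with 0 <= epsilon < r-1.
d - 1 = 16 - 1 = 15
r - 1 = 6 - 1 = 5
15 = 3*5 + 0, so m = 3, epsilon = 0
pi(d, r) = m(m-1)(r-1)/2 + m*epsilon
= 3*2*5/2 + 3*0
= 30/2 + 0
= 15 + 0 = 15

15


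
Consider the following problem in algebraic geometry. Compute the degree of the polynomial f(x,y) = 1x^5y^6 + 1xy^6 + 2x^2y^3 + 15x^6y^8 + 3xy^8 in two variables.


Examine each term for its total degree (sum of exponents).
  Term '1x^5y^6' has total degree 5+6 = 11.
  Term '1xy^6' has total degree 1+6 = 7.
  Term '2x^2y^3' has total degree 2+3 = 5.
  Term '15x^6y^8' has total degree 6+8 = 14.
  Term '3xy^8' has total degree 1+8 = 9.
The maximum total degree among all terms is 14.

14


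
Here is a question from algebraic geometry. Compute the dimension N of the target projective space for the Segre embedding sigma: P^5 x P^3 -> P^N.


The Segre embedding maps P^m x P^n into P^N via
all products of coordinates from each factor.
N = (m+1)(n+1) - 1
N = (5+1)(3+1) - 1
N = 6*4 - 1
N = 24 - 1 = 23

23


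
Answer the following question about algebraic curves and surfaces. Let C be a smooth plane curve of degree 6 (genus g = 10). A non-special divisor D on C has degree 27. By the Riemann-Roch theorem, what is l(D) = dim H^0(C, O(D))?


First, compute the genus of a smooth plane curve of degree 6:
g = (d-1)(d-2)/2 = (6-1)(6-2)/2 = 10
For a non-special divisor D (i.e., h^1(D) = 0), Riemann-Roch gives:
l(D) = deg(D) - g + 1
Since deg(D) = 27 >= 2g - 1 = 19, D is non-special.
l(D) = 27 - 10 + 1 = 18

18


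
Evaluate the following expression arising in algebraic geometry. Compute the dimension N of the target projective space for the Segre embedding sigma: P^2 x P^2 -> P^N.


The Segre embedding maps P^m x P^n into P^N via
all products of coordinates from each factor.
N = (m+1)(n+1) - 1
N = (2+1)(2+1) - 1
N = 3*3 - 1
N = 9 - 1 = 8

8


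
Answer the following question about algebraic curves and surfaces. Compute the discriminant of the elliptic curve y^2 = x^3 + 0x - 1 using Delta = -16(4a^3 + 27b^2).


Compute each component:
4a^3 = 4*0^3 = 4*0 = 0
27b^2 = 27*(-1)^2 = 27*1 = 27
4a^3 + 27b^2 = 0 + 27 = 27
Delta = -16*27 = -432

-432


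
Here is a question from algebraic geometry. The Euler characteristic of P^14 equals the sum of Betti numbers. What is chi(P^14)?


The complex projective space P^14 has one cell in each even real dimension 0, 2, ..., 28.
The cohomology groups are H^{2k}(P^14) = Z for k = 0,...,14, and 0 otherwise.
Euler characteristic = sum of Betti numbers = 1 per even-dimensional cohomology group.
chi(P^14) = 14 + 1 = 15

15


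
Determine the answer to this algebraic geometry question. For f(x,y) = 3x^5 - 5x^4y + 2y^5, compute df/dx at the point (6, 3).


df/dx = 5*3*x^4 + 4*(-5)*x^3*y
At (6,3): 5*3*6^4 + 4*(-5)*6^3*3
= 19440 - 12960
= 6480

6480


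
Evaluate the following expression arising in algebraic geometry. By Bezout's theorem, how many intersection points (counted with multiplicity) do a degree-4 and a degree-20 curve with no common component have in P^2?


Bezout's theorem states the intersection count equals the product of degrees.
Intersection count = 4 * 20 = 80

80


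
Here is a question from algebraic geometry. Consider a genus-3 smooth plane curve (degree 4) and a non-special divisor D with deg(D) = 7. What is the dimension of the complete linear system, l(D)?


First, compute the genus of a smooth plane curve of degree 4:
g = (d-1)(d-2)/2 = (4-1)(4-2)/2 = 3
For a non-special divisor D (i.e., h^1(D) = 0), Riemann-Roch gives:
l(D) = deg(D) - g + 1
Since deg(D) = 7 >= 2g - 1 = 5, D is non-special.
l(D) = 7 - 3 + 1 = 5

5


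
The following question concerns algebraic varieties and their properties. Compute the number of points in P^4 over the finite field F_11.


P^4(F_11) has (q^(n+1) - 1)/(q - 1) points.
= 11^4 + 11^3 + 11^2 + 11^1 + 11^0
= 14641 + 1331 + 121 + 11 + 1
= 16105

16105


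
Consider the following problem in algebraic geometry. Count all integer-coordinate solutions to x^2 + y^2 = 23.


Systematically check integer values of x where x^2 <= 23.
For each valid x, check if 23 - x^2 is a perfect square.
Total integer solutions found: 0

0


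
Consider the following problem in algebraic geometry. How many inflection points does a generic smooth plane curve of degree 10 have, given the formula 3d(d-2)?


For a general smooth plane curve C of degree d, the inflection points are
the intersection of C with its Hessian curve, which has degree 3(d-2).
By Bezout, the total intersection number is d * 3(d-2) = 10 * 24 = 240.
For a general curve every flex is ordinary, so each contributes
multiplicity 1 to C·Hess(C), and the number of distinct inflection
points is 3d(d-2).
Inflection points = 3*10*(10-2) = 3*10*8 = 240

240


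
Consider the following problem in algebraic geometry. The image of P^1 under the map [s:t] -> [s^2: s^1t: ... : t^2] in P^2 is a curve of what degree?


The rational normal curve in P^2 is the image of P^1 under the 2-uple Veronese.
A general hyperplane in P^2 pulls back to a degree-2 form on P^1, which has 2 zeros,
so the curve meets a general hyperplane in 2 points. Degree = 2.

2


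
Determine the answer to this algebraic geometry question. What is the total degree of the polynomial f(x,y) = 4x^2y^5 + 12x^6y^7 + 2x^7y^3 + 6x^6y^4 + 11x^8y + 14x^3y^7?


Examine each term for its total degree (sum of exponents).
  Term '4x^2y^5' has total degree 2+5 = 7.
  Term '12x^6y^7' has total degree 6+7 = 13.
  Term '2x^7y^3' has total degree 7+3 = 10.
  Term '6x^6y^4' has total degree 6+4 = 10.
  Term '11x^8y' has total degree 8+1 = 9.
  Term '14x^3y^7' has total degree 3+7 = 10.
The maximum total degree among all terms is 13.

13


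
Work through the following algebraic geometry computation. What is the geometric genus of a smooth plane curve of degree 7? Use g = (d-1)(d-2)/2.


Using the genus formula for smooth plane curves:
g = (d-1)(d-2)/2
g = (7-1)(7-2)/2
g = 6*5/2
g = 30/2 = 15

15


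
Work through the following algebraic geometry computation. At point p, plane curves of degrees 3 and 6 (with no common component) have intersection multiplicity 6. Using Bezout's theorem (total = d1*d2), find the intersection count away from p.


By Bezout's theorem, the total intersection number is d1 * d2.
Total = 3 * 6 = 18
Intersection multiplicity at p = 6
Remaining intersections = 18 - 6 = 12

12


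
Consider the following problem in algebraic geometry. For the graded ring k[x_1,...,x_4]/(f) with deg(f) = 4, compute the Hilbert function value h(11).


For R = k[x_1,...,x_n]/(f) with f homogeneous of degree e:
The Hilbert series is (1 - t^e)/(1 - t)^n.
So h(d) = C(d+n-1, n-1) - C(d-e+n-1, n-1) for d >= e.
With n=4, e=4, d=11:
C(11+4-1, 4-1) = C(14, 3) = 364
C(11-4+4-1, 4-1) = C(10, 3) = 120
h(11) = 364 - 120 = 244

244


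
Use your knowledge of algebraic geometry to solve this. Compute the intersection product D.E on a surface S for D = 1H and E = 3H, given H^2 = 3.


Using bilinearity of the intersection pairing on a surface S:
(aH).(bH) = ab * (H.H)
We have H^2 = 3.
D.E = (1H).(3H) = 1*3*3
= 3*3
= 9

9


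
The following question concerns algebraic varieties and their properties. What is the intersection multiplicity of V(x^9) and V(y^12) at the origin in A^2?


The intersection multiplicity of V(x^a) and V(y^b) at the origin is:
I(O; V(x^9), V(y^12)) = dim_k(k[x,y]/(x^9, y^12))
A basis for k[x,y]/(x^9, y^12) is the set of monomials x^i * y^j
where 0 <= i < 9 and 0 <= j < 12.
The number of such monomials is 9 * 12 = 108

108


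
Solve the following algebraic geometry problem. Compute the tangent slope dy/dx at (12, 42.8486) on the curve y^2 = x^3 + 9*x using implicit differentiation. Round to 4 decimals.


Using implicit differentiation of y^2 = x^3 + 9*x:
2y * dy/dx = 3x^2 + 9
dy/dx = (3x^2 + 9)/(2y)
Numerator: 3*12^2 + 9 = 441
Denominator: 2*42.8486 = 85.6972
dy/dx = 441/85.6972 = 5.1460

5.1460


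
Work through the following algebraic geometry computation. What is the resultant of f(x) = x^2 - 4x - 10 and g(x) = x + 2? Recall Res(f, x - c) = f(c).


For Res(f, x - c), we evaluate f at x = c.
f(-2) = (-2)^2 - 4*(-2) - 10
= 4 + 8 - 10
= 12 - 10 = 2
Res(f, g) = 2

2


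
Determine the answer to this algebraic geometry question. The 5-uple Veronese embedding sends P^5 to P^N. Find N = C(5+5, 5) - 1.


The Veronese embedding v_d: P^n -> P^N maps each point to all
degree-d monomials in n+1 homogeneous coordinates.
N = C(n+d, d) - 1
N = C(5+5, 5) - 1
N = C(10, 5) - 1
C(10, 5) = 252
N = 252 - 1 = 251

251


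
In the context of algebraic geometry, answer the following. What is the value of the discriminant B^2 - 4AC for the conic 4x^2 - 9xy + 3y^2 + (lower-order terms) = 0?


The discriminant of a conic Ax^2 + Bxy + Cy^2 + ... = 0 is B^2 - 4AC.
B^2 = (-9)^2 = 81
4AC = 4*4*3 = 48
Discriminant = 81 - 48 = 33

33


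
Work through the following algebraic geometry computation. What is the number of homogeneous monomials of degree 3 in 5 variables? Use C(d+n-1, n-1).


The number of degree-3 monomials in 5 variables is C(d+n-1, n-1).
= C(3+5-1, 5-1) = C(7, 4)
= 35

35


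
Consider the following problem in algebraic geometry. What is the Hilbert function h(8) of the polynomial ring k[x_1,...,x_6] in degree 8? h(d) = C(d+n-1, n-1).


The Hilbert function for the polynomial ring in 6 variables is:
h(d) = C(d+n-1, n-1)
h(8) = C(8+6-1, 6-1) = C(13, 5)
= 13! / (5! * 8!)
= 1287

1287


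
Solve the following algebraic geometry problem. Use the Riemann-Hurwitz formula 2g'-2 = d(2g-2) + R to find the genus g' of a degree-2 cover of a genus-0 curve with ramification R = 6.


Riemann-Hurwitz formula: 2g' - 2 = d(2g - 2) + R
Given: d = 2, g = 0, R = 6
2g' - 2 = 2*(2*0 - 2) + 6
2g' - 2 = 2*(-2) + 6
2g' - 2 = -4 + 6 = 2
2g' = 4
g' = 2

2


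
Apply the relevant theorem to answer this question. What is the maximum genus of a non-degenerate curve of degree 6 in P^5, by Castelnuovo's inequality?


Castelnuovo's bound: write d - 1 = m(r-1) + epsilon with 0 <= epsilon < r-1.
d - 1 = 6 - 1 = 5
r - 1 = 5 - 1 = 4
5 = 1*4 + 1, so m = 1, epsilon = 1
pi(d, r) = m(m-1)(r-1)/2 + m*epsilon
= 1*0*4/2 + 1*1
= 0/2 + 1
= 0 + 1 = 1

1


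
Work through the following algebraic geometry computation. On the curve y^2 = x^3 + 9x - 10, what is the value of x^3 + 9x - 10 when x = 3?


Compute x^3 + 9x - 10 at x = 3:
x^3 = 3^3 = 27
9*x = 9*3 = 27
Sum: 27 + 27 - 10 = 44

44


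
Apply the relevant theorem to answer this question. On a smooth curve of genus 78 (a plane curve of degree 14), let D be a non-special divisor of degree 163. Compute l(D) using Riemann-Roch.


First, compute the genus of a smooth plane curve of degree 14:
g = (d-1)(d-2)/2 = (14-1)(14-2)/2 = 78
For a non-special divisor D (i.e., h^1(D) = 0), Riemann-Roch gives:
l(D) = deg(D) - g + 1
Since deg(D) = 163 >= 2g - 1 = 155, D is non-special.
l(D) = 163 - 78 + 1 = 86

86


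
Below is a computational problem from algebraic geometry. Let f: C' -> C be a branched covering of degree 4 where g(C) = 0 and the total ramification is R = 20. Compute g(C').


Riemann-Hurwitz formula: 2g' - 2 = d(2g - 2) + R
Given: d = 4, g = 0, R = 20
2g' - 2 = 4*(2*0 - 2) + 20
2g' - 2 = 4*(-2) + 20
2g' - 2 = -8 + 20 = 12
2g' = 14
g' = 7

7


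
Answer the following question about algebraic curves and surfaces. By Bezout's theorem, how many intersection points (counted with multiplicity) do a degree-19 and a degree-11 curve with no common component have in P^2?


Bezout's theorem states the intersection count equals the product of degrees.
Intersection count = 19 * 11 = 209

209


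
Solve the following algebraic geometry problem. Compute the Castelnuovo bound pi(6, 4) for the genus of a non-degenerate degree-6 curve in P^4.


Castelnuovo's bound: write d - 1 = m(r-1) + epsilon with 0 <= epsilon < r-1.
d - 1 = 6 - 1 = 5
r - 1 = 4 - 1 = 3
5 = 1*3 + 2, so m = 1, epsilon = 2
pi(d, r) = m(m-1)(r-1)/2 + m*epsilon
= 1*0*3/2 + 1*2
= 0/2 + 2
= 0 + 2 = 2

2


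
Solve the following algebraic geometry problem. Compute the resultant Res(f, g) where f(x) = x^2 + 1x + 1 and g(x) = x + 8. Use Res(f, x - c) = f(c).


For Res(f, x - c), we evaluate f at x = c.
f(-8) = (-8)^2 + 1*(-8) + 1
= 64 - 8 + 1
= 56 + 1 = 57
Res(f, g) = 57

57


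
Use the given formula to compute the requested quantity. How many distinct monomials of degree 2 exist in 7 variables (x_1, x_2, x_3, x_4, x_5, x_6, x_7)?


The number of degree-2 monomials in 7 variables is C(d+n-1, n-1).
= C(2+7-1, 7-1) = C(8, 6)
= 28

28


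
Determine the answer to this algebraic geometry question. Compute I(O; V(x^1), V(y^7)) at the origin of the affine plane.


The intersection multiplicity of V(x^a) and V(y^b) at the origin is:
I(O; V(x^1), V(y^7)) = dim_k(k[x,y]/(x^1, y^7))
A basis for k[x,y]/(x^1, y^7) is the set of monomials x^i * y^j
where 0 <= i < 1 and 0 <= j < 7.
The number of such monomials is 1 * 7 = 7

7


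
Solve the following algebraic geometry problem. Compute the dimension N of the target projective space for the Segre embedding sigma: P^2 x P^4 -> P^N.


The Segre embedding maps P^m x P^n into P^N via
all products of coordinates from each factor.
N = (m+1)(n+1) - 1
N = (2+1)(4+1) - 1
N = 3*5 - 1
N = 15 - 1 = 14

14


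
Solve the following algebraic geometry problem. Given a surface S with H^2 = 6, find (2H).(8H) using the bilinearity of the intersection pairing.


Using bilinearity of the intersection pairing on a surface S:
(aH).(bH) = ab * (H.H)
We have H^2 = 6.
D.E = (2H).(8H) = 2*8*6
= 16*6
= 96

96


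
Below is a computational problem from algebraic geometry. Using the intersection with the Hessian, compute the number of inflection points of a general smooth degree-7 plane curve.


For a general smooth plane curve C of degree d, the inflection points are
the intersection of C with its Hessian curve, which has degree 3(d-2).
By Bezout, the total intersection number is d * 3(d-2) = 7 * 15 = 105.
For a general curve every flex is ordinary, so each contributes
multiplicity 1 to C·Hess(C), and the number of distinct inflection
points is 3d(d-2).
Inflection points = 3*7*(7-2) = 3*7*5 = 105

105


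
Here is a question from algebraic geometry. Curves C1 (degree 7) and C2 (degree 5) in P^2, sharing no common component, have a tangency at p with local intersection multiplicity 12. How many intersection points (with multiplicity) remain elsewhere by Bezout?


By Bezout's theorem, the total intersection number is d1 * d2.
Total = 7 * 5 = 35
Intersection multiplicity at p = 12
Remaining intersections = 35 - 12 = 23

23


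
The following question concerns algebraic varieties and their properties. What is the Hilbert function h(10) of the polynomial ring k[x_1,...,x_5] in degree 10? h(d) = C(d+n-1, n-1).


The Hilbert function for the polynomial ring in 5 variables is:
h(d) = C(d+n-1, n-1)
h(10) = C(10+5-1, 5-1) = C(14, 4)
= 14! / (4! * 10!)
= 1001

1001


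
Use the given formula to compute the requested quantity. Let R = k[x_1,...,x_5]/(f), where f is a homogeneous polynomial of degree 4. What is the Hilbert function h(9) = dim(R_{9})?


For R = k[x_1,...,x_n]/(f) with f homogeneous of degree e:
The Hilbert series is (1 - t^e)/(1 - t)^n.
So h(d) = C(d+n-1, n-1) - C(d-e+n-1, n-1) for d >= e.
With n=5, e=4, d=9:
C(9+5-1, 5-1) = C(13, 4) = 715
C(9-4+5-1, 5-1) = C(9, 4) = 126
h(9) = 715 - 126 = 589

589


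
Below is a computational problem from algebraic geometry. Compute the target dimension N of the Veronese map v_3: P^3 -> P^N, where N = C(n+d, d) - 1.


The Veronese embedding v_d: P^n -> P^N maps each point to all
degree-d monomials in n+1 homogeneous coordinates.
N = C(n+d, d) - 1
N = C(3+3, 3) - 1
N = C(6, 3) - 1
C(6, 3) = 20
N = 20 - 1 = 19

19


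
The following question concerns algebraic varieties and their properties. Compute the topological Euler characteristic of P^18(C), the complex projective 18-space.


The complex projective space P^18 has one cell in each even real dimension 0, 2, ..., 36.
The cohomology groups are H^{2k}(P^18) = Z for k = 0,...,18, and 0 otherwise.
Euler characteristic = sum of Betti numbers = 1 per even-dimensional cohomology group.
chi(P^18) = 18 + 1 = 19

19


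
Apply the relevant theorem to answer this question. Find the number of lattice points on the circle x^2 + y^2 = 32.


Systematically check integer values of x where x^2 <= 32.
For each valid x, check if 32 - x^2 is a perfect square.
x=4: 32 - 16 = 16, sqrt = 4 (valid)
Total integer solutions found: 4

4


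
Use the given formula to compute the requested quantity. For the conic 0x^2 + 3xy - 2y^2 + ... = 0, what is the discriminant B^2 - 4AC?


The discriminant of a conic Ax^2 + Bxy + Cy^2 + ... = 0 is B^2 - 4AC.
B^2 = 3^2 = 9
4AC = 4*0*(-2) = 0
Discriminant = 9 + 0 = 9

9


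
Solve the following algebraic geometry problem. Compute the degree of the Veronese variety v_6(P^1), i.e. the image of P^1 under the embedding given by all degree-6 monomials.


The Veronese variety v_6(P^1) has degree d^r.
d^r = 6^1 = 6

6


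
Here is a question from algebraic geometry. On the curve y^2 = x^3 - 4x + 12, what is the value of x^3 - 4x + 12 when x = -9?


Compute x^3 - 4x + 12 at x = -9:
x^3 = (-9)^3 = -729
(-4)*x = (-4)*(-9) = 36
Sum: -729 + 36 + 12 = -681

-681


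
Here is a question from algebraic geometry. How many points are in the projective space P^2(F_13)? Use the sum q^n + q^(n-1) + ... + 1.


P^2(F_13) has (q^(n+1) - 1)/(q - 1) points.
= 13^2 + 13^1 + 13^0
= 169 + 13 + 1
= 183

183


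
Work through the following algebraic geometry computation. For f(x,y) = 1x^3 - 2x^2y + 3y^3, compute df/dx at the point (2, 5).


df/dx = 3*1*x^2 + 2*(-2)*x^1*y
At (2,5): 3*1*2^2 + 2*(-2)*2^1*5
= 12 - 40
= -28

-28


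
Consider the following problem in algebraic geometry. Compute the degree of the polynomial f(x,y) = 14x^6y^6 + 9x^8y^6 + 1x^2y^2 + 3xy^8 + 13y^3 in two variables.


Examine each term for its total degree (sum of exponents).
  Term '14x^6y^6' has total degree 6+6 = 12.
  Term '9x^8y^6' has total degree 8+6 = 14.
  Term '1x^2y^2' has total degree 2+2 = 4.
  Term '3xy^8' has total degree 1+8 = 9.
  Term '13y^3' has total degree 0+3 = 3.
The maximum total degree among all terms is 14.

14


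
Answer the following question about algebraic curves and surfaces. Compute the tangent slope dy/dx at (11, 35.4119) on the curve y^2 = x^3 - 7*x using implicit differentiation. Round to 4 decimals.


Using implicit differentiation of y^2 = x^3 - 7*x:
2y * dy/dx = 3x^2 - 7
dy/dx = (3x^2 - 7)/(2y)
Numerator: 3*11^2 - 7 = 356
Denominator: 2*35.4119 = 70.8238
dy/dx = 356/70.8238 = 5.0266

5.0266


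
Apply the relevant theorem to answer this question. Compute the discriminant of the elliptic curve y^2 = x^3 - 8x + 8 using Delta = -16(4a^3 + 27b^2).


Compute each component:
4a^3 = 4*(-8)^3 = 4*(-512) = -2048
27b^2 = 27*8^2 = 27*64 = 1728
4a^3 + 27b^2 = -2048 + 1728 = -320
Delta = -16*(-320) = 5120

5120


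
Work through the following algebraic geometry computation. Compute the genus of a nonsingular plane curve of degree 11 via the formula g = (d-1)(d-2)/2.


Using the genus formula for smooth plane curves:
g = (d-1)(d-2)/2
g = (11-1)(11-2)/2
g = 10*9/2
g = 90/2 = 45

45


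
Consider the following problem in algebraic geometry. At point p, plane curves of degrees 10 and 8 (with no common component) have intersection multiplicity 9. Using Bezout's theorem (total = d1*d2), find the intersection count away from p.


By Bezout's theorem, the total intersection number is d1 * d2.
Total = 10 * 8 = 80
Intersection multiplicity at p = 9
Remaining intersections = 80 - 9 = 71

71


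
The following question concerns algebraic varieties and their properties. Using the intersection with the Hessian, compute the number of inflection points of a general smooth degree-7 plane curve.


For a general smooth plane curve C of degree d, the inflection points are
the intersection of C with its Hessian curve, which has degree 3(d-2).
By Bezout, the total intersection number is d * 3(d-2) = 7 * 15 = 105.
For a general curve every flex is ordinary, so each contributes
multiplicity 1 to C·Hess(C), and the number of distinct inflection
points is 3d(d-2).
Inflection points = 3*7*(7-2) = 3*7*5 = 105

105


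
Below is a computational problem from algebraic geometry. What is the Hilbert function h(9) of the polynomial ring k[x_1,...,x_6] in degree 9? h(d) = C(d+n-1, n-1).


The Hilbert function for the polynomial ring in 6 variables is:
h(d) = C(d+n-1, n-1)
h(9) = C(9+6-1, 6-1) = C(14, 5)
= 14! / (5! * 9!)
= 2002

2002


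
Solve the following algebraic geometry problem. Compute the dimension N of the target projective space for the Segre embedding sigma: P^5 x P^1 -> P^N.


The Segre embedding maps P^m x P^n into P^N via
all products of coordinates from each factor.
N = (m+1)(n+1) - 1
N = (5+1)(1+1) - 1
N = 6*2 - 1
N = 12 - 1 = 11

11


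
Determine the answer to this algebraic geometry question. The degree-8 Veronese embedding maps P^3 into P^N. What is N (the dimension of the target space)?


The Veronese embedding v_d: P^n -> P^N maps each point to all
degree-d monomials in n+1 homogeneous coordinates.
N = C(n+d, d) - 1
N = C(3+8, 8) - 1
N = C(11, 8) - 1
C(11, 8) = 165
N = 165 - 1 = 164

164


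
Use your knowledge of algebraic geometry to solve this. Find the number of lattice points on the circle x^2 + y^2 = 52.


Systematically check integer values of x where x^2 <= 52.
For each valid x, check if 52 - x^2 is a perfect square.
x=4: 52 - 16 = 36, sqrt = 6 (valid)
x=6: 52 - 36 = 16, sqrt = 4 (valid)
Total integer solutions found: 8

8


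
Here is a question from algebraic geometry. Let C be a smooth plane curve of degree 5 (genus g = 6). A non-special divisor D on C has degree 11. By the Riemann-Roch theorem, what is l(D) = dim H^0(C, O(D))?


First, compute the genus of a smooth plane curve of degree 5:
g = (d-1)(d-2)/2 = (5-1)(5-2)/2 = 6
For a non-special divisor D (i.e., h^1(D) = 0), Riemann-Roch gives:
l(D) = deg(D) - g + 1
Since deg(D) = 11 >= 2g - 1 = 11, D is non-special.
l(D) = 11 - 6 + 1 = 6

6


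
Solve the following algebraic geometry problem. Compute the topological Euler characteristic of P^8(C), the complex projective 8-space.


The complex projective space P^8 has one cell in each even real dimension 0, 2, ..., 16.
The cohomology groups are H^{2k}(P^8) = Z for k = 0,...,8, and 0 otherwise.
Euler characteristic = sum of Betti numbers = 1 per even-dimensional cohomology group.
chi(P^8) = 8 + 1 = 9

9


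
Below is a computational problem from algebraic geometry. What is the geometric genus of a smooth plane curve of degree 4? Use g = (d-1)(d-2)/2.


Using the genus formula for smooth plane curves:
g = (d-1)(d-2)/2
g = (4-1)(4-2)/2
g = 3*2/2
g = 6/2 = 3

3


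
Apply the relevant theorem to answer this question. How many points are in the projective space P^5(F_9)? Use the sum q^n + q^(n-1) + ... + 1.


P^5(F_9) has (q^(n+1) - 1)/(q - 1) points.
= 9^5 + 9^4 + 9^3 + 9^2 + 9^1 + 9^0
= 59049 + 6561 + 729 + 81 + 9 + 1
= 66430

66430


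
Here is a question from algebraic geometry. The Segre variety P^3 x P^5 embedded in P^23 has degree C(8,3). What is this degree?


The degree of the Segre variety P^3 x P^5 is C(m+n, m).
= C(8, 3)
= 56

56


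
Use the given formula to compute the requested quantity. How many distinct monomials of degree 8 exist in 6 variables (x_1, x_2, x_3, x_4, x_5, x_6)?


The number of degree-8 monomials in 6 variables is C(d+n-1, n-1).
= C(8+6-1, 6-1) = C(13, 5)
= 1287

1287


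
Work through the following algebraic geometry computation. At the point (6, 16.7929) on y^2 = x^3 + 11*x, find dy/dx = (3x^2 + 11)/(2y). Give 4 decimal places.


Using implicit differentiation of y^2 = x^3 + 11*x:
2y * dy/dx = 3x^2 + 11
dy/dx = (3x^2 + 11)/(2y)
Numerator: 3*6^2 + 11 = 119
Denominator: 2*16.7929 = 33.5858
dy/dx = 119/33.5858 = 3.5432

3.5432


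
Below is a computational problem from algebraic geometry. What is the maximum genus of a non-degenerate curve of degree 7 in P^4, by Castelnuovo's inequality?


Castelnuovo's bound: write d - 1 = m(r-1) + epsilon with 0 <= epsilon < r-1.
d - 1 = 7 - 1 = 6
r - 1 = 4 - 1 = 3
6 = 2*3 + 0, so m = 2, epsilon = 0
pi(d, r) = m(m-1)(r-1)/2 + m*epsilon
= 2*1*3/2 + 2*0
= 6/2 + 0
= 3 + 0 = 3

3


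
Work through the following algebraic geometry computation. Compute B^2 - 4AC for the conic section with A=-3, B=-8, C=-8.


The discriminant of a conic Ax^2 + Bxy + Cy^2 + ... = 0 is B^2 - 4AC.
B^2 = (-8)^2 = 64
4AC = 4*(-3)*(-8) = 96
Discriminant = 64 - 96 = -32

-32


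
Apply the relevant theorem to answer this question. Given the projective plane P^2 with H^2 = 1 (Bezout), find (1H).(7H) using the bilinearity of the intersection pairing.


Using bilinearity of the intersection pairing on the projective plane P^2:
(aH).(bH) = ab * (H.H)
We have H^2 = 1 (Bezout).
D.E = (1H).(7H) = 1*7*1
= 7*1
= 7

7


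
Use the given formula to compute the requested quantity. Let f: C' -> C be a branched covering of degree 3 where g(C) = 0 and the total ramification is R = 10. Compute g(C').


Riemann-Hurwitz formula: 2g' - 2 = d(2g - 2) + R
Given: d = 3, g = 0, R = 10
2g' - 2 = 3*(2*0 - 2) + 10
2g' - 2 = 3*(-2) + 10
2g' - 2 = -6 + 10 = 4
2g' = 6
g' = 3

3


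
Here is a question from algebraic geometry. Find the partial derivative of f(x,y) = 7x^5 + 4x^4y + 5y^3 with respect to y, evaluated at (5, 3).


df/dy = 4*x^4 + 3*5*y^2
At (5,3): 4*5^4 + 3*5*3^2
= 2500 + 135
= 2635

2635


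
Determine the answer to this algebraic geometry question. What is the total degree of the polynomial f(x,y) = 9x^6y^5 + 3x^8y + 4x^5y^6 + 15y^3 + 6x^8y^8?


Examine each term for its total degree (sum of exponents).
  Term '9x^6y^5' has total degree 6+5 = 11.
  Term '3x^8y' has total degree 8+1 = 9.
  Term '4x^5y^6' has total degree 5+6 = 11.
  Term '15y^3' has total degree 0+3 = 3.
  Term '6x^8y^8' has total degree 8+8 = 16.
The maximum total degree among all terms is 16.

16


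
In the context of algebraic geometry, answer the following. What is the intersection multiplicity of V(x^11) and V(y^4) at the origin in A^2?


The intersection multiplicity of V(x^a) and V(y^b) at the origin is:
I(O; V(x^11), V(y^4)) = dim_k(k[x,y]/(x^11, y^4))
A basis for k[x,y]/(x^11, y^4) is the set of monomials x^i * y^j
where 0 <= i < 11 and 0 <= j < 4.
The number of such monomials is 11 * 4 = 44

44


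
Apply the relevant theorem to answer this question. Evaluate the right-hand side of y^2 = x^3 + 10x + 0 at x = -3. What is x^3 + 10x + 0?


Compute x^3 + 10x + 0 at x = -3:
x^3 = (-3)^3 = -27
10*x = 10*(-3) = -30
Sum: -27 - 30 + 0 = -57

-57


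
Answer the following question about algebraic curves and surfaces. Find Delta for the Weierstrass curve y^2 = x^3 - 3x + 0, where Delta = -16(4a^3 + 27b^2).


Compute each component:
4a^3 = 4*(-3)^3 = 4*(-27) = -108
27b^2 = 27*0^2 = 27*0 = 0
4a^3 + 27b^2 = -108 + 0 = -108
Delta = -16*(-108) = 1728

1728


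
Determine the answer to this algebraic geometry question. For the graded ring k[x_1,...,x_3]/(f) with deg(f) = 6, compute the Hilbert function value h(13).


For R = k[x_1,...,x_n]/(f) with f homogeneous of degree e:
The Hilbert series is (1 - t^e)/(1 - t)^n.
So h(d) = C(d+n-1, n-1) - C(d-e+n-1, n-1) for d >= e.
With n=3, e=6, d=13:
C(13+3-1, 3-1) = C(15, 2) = 105
C(13-6+3-1, 3-1) = C(9, 2) = 36
h(13) = 105 - 36 = 69

69
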